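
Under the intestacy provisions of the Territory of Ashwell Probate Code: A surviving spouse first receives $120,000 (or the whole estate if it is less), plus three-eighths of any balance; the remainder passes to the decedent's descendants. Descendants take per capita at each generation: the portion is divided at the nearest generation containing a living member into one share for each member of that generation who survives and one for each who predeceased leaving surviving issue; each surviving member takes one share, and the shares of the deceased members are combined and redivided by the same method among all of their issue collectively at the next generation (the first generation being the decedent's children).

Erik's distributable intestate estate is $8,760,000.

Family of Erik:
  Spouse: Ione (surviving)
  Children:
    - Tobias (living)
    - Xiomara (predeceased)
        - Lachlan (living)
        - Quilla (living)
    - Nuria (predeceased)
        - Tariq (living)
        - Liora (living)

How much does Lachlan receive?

Ione first takes $120,000, leaving a balance of $8,640,000. Ione then takes three-eighths of the balance ($3,240,000), for a total of $3,360,000. The remaining $5,400,000 passes to the descendants.
The descendants' portion ($5,400,000) is divided at the children's generation into 3 shares of $1,800,000. Tobias takes $1,800,000. The 2 shares of the deceased (Xiomara and Nuria) are combined into a pool of $3,600,000.
That pool ($3,600,000) is divided at the grandchildren's generation equally among Lachlan, Quilla, Tariq, and Liora: $900,000 each.

Lachlan receives $900,000.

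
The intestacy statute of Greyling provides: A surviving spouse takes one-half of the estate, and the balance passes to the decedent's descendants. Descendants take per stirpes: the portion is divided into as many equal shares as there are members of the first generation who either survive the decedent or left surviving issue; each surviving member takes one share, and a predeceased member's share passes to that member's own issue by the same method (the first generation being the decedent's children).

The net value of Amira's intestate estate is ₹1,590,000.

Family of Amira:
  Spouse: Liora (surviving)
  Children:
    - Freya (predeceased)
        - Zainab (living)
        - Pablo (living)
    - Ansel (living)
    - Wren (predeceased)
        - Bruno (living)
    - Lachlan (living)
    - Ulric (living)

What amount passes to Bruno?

Bruno receives ₹159,000.

Liora takes one-half of ₹1,590,000 = ₹795,000. The remaining ₹795,000 passes to the descendants.
The descendants' portion (₹795,000) is divided into 5 shares of ₹159,000: Ansel, Lachlan, and Ulric each take ₹159,000; Freya's ₹159,000 share passes to Freya's issue; Wren's ₹159,000 share passes to Wren's issue.
Freya's share (₹159,000) is divided into 2 shares of ₹79,500: Zainab and Pablo each take ₹79,500.
Wren's share (₹159,000) passes entirely to Bruno.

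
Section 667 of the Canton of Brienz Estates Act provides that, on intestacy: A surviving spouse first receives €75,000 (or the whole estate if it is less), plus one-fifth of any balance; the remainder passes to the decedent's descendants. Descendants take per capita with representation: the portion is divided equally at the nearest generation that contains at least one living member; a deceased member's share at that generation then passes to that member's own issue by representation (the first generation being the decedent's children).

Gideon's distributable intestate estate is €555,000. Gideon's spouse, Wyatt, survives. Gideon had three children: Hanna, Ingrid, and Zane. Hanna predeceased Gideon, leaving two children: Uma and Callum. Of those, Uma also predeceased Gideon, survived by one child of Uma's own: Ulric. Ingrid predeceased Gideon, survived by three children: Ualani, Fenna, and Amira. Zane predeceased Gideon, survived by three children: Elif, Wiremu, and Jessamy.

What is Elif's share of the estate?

Elif receives €48,000.

Wyatt first takes €75,000, leaving a balance of €480,000. Wyatt then takes one-fifth of the balance (€96,000), for a total of €171,000. The remaining €384,000 passes to the descendants.
No child survives, so the initial division is made at the grandchildren's generation.
The descendants' portion (€384,000) is divided into 8 shares of €48,000: Callum, Ualani, Fenna, Amira, Elif, Wiremu, and Jessamy each take €48,000; Uma's €48,000 share passes to Uma's issue.
Uma's share (€48,000) passes entirely to Ulric.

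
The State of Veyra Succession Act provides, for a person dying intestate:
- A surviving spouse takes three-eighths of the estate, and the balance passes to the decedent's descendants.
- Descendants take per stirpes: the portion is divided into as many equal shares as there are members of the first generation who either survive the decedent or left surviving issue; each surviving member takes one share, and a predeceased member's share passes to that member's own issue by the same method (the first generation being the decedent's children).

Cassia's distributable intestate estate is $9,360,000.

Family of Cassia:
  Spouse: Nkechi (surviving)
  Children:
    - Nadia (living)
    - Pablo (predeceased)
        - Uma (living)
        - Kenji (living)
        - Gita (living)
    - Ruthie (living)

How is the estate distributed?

Nkechi: $3,510,000; Nadia: $1,950,000; Uma: $650,000; Kenji: $650,000; Gita: $650,000; Ruthie: $1,950,000

Nkechi takes three-eighths of $9,360,000 = $3,510,000. The remaining $5,850,000 passes to the descendants.
The descendants' portion ($5,850,000) is divided into 3 shares of $1,950,000: Nadia and Ruthie each take $1,950,000; Pablo's $1,950,000 share passes to Pablo's issue.
Pablo's share ($1,950,000) is divided into 3 shares of $650,000: Uma, Kenji, and Gita each take $650,000.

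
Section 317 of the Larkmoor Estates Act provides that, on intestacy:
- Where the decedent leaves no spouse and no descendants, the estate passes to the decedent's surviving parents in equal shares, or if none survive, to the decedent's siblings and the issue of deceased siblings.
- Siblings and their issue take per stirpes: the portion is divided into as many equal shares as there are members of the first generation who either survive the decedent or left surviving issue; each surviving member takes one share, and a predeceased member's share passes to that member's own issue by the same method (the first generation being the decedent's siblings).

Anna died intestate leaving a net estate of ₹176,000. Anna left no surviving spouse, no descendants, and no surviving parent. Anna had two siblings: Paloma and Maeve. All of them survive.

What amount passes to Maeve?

Maeve receives ₹88,000.

The entire ₹176,000 passes to the siblings and their issue.
That amount (₹176,000) is divided into 2 shares of ₹88,000: Paloma and Maeve each take ₹88,000.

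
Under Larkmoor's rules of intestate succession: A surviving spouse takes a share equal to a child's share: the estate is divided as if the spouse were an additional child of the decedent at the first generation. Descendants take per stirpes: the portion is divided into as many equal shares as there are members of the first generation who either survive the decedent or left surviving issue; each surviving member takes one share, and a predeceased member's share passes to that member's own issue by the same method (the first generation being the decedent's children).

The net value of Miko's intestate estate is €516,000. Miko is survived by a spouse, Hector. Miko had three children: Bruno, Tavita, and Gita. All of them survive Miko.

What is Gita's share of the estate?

The spouse counts as an additional share at the children's level, so there are 4 primary shares of €129,000. Hector takes one such share (€129,000).
The children's combined portion (€387,000) is divided into 3 shares of €129,000: Bruno, Tavita, and Gita each take €129,000.

Gita receives €129,000.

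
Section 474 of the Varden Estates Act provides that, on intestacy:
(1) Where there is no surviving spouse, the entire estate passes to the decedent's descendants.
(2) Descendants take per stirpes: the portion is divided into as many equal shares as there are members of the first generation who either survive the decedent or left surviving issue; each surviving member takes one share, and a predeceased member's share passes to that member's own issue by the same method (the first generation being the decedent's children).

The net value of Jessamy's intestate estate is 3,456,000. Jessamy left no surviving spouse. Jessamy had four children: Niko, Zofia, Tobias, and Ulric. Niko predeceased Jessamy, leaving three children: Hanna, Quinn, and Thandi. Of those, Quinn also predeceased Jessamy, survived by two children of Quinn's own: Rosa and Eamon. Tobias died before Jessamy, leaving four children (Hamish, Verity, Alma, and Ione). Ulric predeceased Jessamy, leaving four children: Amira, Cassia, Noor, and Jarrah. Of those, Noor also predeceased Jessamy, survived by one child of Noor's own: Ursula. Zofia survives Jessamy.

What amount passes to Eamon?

The entire 3,456,000 passes to the descendants.
That amount (3,456,000) is divided into 4 shares of 864,000: Zofia takes 864,000; Niko's 864,000 share passes to Niko's issue; Tobias's 864,000 share passes to Tobias's issue; Ulric's 864,000 share passes to Ulric's issue.
Niko's share (864,000) is divided into 3 shares of 288,000: Hanna and Thandi each take 288,000; Quinn's 288,000 share passes to Quinn's issue.
Quinn's share (288,000) is divided into 2 shares of 144,000: Rosa and Eamon each take 144,000.
Tobias's share (864,000) is divided into 4 shares of 216,000: Hamish, Verity, Alma, and Ione each take 216,000.
Ulric's share (864,000) is divided into 4 shares of 216,000: Amira, Cassia, and Jarrah each take 216,000; Noor's 216,000 share passes to Noor's issue.
Noor's share (216,000) passes entirely to Ursula.

Eamon receives 144,000.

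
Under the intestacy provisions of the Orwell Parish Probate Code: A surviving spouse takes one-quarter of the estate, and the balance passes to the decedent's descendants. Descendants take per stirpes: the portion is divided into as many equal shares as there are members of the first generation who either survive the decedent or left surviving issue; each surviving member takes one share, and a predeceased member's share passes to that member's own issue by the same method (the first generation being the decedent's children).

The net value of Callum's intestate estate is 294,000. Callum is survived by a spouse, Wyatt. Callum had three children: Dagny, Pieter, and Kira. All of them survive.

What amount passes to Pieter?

Pieter receives 73,500.

Wyatt takes one-quarter of 294,000 = 73,500. The remaining 220,500 passes to the descendants.
The descendants' portion (220,500) is divided into 3 shares of 73,500: Dagny, Pieter, and Kira each take 73,500.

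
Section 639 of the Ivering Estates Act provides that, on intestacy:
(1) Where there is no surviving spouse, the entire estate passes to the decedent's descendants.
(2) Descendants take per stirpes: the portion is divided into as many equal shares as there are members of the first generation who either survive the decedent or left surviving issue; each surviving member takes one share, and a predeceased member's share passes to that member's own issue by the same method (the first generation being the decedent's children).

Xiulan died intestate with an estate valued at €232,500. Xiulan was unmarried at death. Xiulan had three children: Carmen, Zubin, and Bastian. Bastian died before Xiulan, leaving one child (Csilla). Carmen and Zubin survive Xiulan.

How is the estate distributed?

The entire €232,500 passes to the descendants.
That amount (€232,500) is divided into 3 shares of €77,500: Carmen and Zubin each take €77,500; Bastian's €77,500 share passes to Bastian's issue.
Bastian's share (€77,500) passes entirely to Csilla.

Carmen: €77,500; Zubin: €77,500; Csilla: €77,500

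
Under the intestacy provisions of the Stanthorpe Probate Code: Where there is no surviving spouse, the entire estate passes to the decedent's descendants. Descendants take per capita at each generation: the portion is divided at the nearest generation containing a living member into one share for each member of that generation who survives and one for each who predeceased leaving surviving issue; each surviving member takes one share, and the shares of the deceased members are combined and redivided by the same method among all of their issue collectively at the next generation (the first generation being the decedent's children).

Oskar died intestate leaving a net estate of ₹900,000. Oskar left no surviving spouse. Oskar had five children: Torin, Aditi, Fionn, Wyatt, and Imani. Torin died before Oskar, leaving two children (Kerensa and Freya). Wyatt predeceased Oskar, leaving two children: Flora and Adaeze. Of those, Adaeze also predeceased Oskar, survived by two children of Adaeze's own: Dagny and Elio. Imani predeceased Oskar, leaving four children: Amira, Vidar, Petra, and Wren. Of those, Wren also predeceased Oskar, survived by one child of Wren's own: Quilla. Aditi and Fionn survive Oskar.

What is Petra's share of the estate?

The entire ₹900,000 passes to the descendants.
That amount (₹900,000) is divided at the children's generation into 5 shares of ₹180,000. Aditi and Fionn each take ₹180,000. The 3 shares of the deceased (Torin, Wyatt, and Imani) are combined into a pool of ₹540,000.
That pool (₹540,000) is divided at the grandchildren's generation into 8 shares of ₹67,500. Kerensa, Freya, Flora, Amira, Vidar, and Petra each take ₹67,500. The 2 shares of the deceased (Adaeze and Wren) are combined into a pool of ₹135,000.
That pool (₹135,000) is divided at the great-grandchildren's generation equally among Dagny, Elio, and Quilla: ₹45,000 each.

Petra receives ₹67,500.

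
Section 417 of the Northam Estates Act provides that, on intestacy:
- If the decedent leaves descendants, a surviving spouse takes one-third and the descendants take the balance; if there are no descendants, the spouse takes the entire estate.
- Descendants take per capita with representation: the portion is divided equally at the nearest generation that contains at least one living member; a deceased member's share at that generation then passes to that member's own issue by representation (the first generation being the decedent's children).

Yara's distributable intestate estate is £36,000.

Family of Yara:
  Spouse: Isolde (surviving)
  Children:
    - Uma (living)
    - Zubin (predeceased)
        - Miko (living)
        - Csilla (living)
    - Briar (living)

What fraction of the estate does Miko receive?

Isolde takes one-third of £36,000 = £12,000. The remaining £24,000 passes to the descendants.
The descendants' portion (£24,000) is divided into 3 shares of £8,000: Uma and Briar each take £8,000; Zubin's £8,000 share passes to Zubin's issue.
Zubin's share (£8,000) is divided into 2 shares of £4,000: Miko and Csilla each take £4,000.

Miko receives 1/9 of the estate.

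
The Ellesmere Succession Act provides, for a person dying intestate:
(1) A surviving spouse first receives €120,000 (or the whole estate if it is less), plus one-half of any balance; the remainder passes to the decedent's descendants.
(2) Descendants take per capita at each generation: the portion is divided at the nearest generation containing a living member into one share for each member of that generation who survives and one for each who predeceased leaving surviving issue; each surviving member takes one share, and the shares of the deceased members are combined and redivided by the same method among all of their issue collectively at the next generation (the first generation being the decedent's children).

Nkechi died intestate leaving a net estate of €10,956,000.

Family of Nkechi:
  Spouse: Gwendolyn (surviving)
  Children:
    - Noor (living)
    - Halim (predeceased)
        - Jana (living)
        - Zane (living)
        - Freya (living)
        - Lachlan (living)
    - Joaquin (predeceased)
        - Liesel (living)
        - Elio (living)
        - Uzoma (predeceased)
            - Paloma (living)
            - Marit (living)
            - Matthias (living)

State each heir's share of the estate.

Gwendolyn: €5,538,000; Noor: €1,806,000; Jana: €516,000; Zane: €516,000; Freya: €516,000; Lachlan: €516,000; Liesel: €516,000; Elio: €516,000; Paloma: €172,000; Marit: €172,000; Matthias: €172,000

Gwendolyn first takes €120,000, leaving a balance of €10,836,000. Gwendolyn then takes one-half of the balance (€5,418,000), for a total of €5,538,000. The remaining €5,418,000 passes to the descendants.
The descendants' portion (€5,418,000) is divided at the children's generation into 3 shares of €1,806,000. Noor takes €1,806,000. The 2 shares of the deceased (Halim and Joaquin) are combined into a pool of €3,612,000.
That pool (€3,612,000) is divided at the grandchildren's generation into 7 shares of €516,000. Jana, Zane, Freya, Lachlan, Liesel, and Elio each take €516,000. The remaining share for the deceased Uzoma (€516,000) is carried to the next generation.
That pool (€516,000) is divided at the great-grandchildren's generation equally among Paloma, Marit, and Matthias: €172,000 each.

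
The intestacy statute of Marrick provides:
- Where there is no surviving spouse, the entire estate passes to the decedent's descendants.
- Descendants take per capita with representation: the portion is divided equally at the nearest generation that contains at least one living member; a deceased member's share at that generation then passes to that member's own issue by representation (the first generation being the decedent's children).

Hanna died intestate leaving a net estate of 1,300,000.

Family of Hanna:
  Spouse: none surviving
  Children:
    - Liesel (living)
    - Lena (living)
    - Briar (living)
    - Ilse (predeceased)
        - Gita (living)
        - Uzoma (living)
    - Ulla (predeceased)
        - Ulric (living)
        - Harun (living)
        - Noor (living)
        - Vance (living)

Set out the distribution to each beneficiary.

Liesel: 260,000; Lena: 260,000; Briar: 260,000; Gita: 130,000; Uzoma: 130,000; Ulric: 65,000; Harun: 65,000; Noor: 65,000; Vance: 65,000

The entire 1,300,000 passes to the descendants.
That amount (1,300,000) is divided into 5 shares of 260,000: Liesel, Lena, and Briar each take 260,000; Ilse's 260,000 share passes to Ilse's issue; Ulla's 260,000 share passes to Ulla's issue.
Ilse's share (260,000) is divided into 2 shares of 130,000: Gita and Uzoma each take 130,000.
Ulla's share (260,000) is divided into 4 shares of 65,000: Ulric, Harun, Noor, and Vance each take 65,000.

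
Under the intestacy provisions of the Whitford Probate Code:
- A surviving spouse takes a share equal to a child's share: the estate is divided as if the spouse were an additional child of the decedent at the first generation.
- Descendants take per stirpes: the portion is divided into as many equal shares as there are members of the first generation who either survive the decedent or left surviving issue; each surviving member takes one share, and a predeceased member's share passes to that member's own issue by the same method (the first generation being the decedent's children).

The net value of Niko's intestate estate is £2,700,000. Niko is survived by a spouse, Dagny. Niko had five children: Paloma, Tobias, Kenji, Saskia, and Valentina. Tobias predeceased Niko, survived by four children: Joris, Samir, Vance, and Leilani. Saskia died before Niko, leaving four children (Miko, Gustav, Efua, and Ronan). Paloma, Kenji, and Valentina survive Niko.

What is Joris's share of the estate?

The spouse counts as an additional share at the children's level, so there are 6 primary shares of £450,000. Dagny takes one such share (£450,000).
The children's combined portion (£2,250,000) is divided into 5 shares of £450,000: Paloma, Kenji, and Valentina each take £450,000; Tobias's £450,000 share passes to Tobias's issue; Saskia's £450,000 share passes to Saskia's issue.
Tobias's share (£450,000) is divided into 4 shares of £112,500: Joris, Samir, Vance, and Leilani each take £112,500.
Saskia's share (£450,000) is divided into 4 shares of £112,500: Miko, Gustav, Efua, and Ronan each take £112,500.

Joris receives £112,500.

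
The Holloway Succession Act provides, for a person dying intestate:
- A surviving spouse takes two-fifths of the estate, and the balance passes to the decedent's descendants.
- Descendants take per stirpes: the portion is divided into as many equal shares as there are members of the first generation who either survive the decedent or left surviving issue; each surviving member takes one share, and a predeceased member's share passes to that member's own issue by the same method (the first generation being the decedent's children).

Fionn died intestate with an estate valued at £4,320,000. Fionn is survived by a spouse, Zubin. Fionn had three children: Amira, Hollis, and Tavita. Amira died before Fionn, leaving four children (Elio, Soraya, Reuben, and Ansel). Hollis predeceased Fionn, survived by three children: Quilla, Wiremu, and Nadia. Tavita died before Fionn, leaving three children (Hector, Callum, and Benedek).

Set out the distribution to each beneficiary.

Zubin takes two-fifths of £4,320,000 = £1,728,000. The remaining £2,592,000 passes to the descendants.
The descendants' portion (£2,592,000) is divided into 3 shares of £864,000: Amira's £864,000 share passes to Amira's issue; Hollis's £864,000 share passes to Hollis's issue; Tavita's £864,000 share passes to Tavita's issue.
Amira's share (£864,000) is divided into 4 shares of £216,000: Elio, Soraya, Reuben, and Ansel each take £216,000.
Hollis's share (£864,000) is divided into 3 shares of £288,000: Quilla, Wiremu, and Nadia each take £288,000.
Tavita's share (£864,000) is divided into 3 shares of £288,000: Hector, Callum, and Benedek each take £288,000.

Zubin: £1,728,000; Elio: £216,000; Soraya: £216,000; Reuben: £216,000; Ansel: £216,000; Quilla: £288,000; Wiremu: £288,000; Nadia: £288,000; Hector: £288,000; Callum: £288,000; Benedek: £288,000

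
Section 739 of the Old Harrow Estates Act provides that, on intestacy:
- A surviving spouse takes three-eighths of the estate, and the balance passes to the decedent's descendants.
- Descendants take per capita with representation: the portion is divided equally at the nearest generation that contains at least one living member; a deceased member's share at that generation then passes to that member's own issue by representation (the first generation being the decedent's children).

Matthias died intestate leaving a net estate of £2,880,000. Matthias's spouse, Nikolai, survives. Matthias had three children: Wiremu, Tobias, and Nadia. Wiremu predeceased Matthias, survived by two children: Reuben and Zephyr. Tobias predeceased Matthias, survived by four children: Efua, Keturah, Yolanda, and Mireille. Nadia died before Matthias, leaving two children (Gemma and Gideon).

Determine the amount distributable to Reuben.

Nikolai takes three-eighths of £2,880,000 = £1,080,000. The remaining £1,800,000 passes to the descendants.
No child survives, so the initial division is made at the grandchildren's generation.
The descendants' portion (£1,800,000) is divided into 8 shares of £225,000: Reuben, Zephyr, Efua, Keturah, Yolanda, Mireille, Gemma, and Gideon each take £225,000.

Reuben receives £225,000.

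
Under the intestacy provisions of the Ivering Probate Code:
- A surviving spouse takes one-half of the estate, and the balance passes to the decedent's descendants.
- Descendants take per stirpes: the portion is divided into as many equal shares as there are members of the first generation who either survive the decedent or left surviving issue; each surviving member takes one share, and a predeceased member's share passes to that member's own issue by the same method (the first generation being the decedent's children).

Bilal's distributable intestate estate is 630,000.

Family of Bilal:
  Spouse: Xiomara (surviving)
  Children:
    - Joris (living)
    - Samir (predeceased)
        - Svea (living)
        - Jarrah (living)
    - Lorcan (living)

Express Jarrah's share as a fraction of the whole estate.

Jarrah receives 1/12 of the estate.

Xiomara takes one-half of 630,000 = 315,000. The remaining 315,000 passes to the descendants.
The descendants' portion (315,000) is divided into 3 shares of 105,000: Joris and Lorcan each take 105,000; Samir's 105,000 share passes to Samir's issue.
Samir's share (105,000) is divided into 2 shares of 52,500: Svea and Jarrah each take 52,500.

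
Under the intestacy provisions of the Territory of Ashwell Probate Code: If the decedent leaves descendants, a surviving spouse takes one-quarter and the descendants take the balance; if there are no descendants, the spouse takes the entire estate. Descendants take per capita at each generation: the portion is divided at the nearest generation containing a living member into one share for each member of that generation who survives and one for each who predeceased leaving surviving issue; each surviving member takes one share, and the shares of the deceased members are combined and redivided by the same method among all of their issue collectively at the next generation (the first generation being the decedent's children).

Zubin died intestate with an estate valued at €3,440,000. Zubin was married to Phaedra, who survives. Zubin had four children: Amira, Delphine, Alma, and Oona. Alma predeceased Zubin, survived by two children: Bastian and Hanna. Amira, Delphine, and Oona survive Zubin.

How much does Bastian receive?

Bastian receives €322,500.

Phaedra takes one-quarter of €3,440,000 = €860,000. The remaining €2,580,000 passes to the descendants.
The descendants' portion (€2,580,000) is divided at the children's generation into 4 shares of €645,000. Amira, Delphine, and Oona each take €645,000. The remaining share for the deceased Alma (€645,000) is carried to the next generation.
That pool (€645,000) is divided at the grandchildren's generation equally among Bastian and Hanna: €322,500 each.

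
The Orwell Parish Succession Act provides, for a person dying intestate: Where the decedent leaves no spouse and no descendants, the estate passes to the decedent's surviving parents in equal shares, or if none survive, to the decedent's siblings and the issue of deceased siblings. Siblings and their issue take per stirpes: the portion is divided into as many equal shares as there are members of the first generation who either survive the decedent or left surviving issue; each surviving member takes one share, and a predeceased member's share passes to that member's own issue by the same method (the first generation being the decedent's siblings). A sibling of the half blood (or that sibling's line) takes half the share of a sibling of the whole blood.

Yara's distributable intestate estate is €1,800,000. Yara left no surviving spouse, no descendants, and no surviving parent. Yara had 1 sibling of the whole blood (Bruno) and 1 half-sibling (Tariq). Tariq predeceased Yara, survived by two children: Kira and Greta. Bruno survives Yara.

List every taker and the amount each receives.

Kira: €300,000; Greta: €300,000; Bruno: €1,200,000

The entire €1,800,000 passes to the siblings and their issue.
Counting each half-blood sibling's line as half a unit, there are 3/2 units in €1,800,000, so one unit is €1,200,000. Whole-blood lines (Bruno) take €1,200,000 each; half-blood lines (Tariq) take €600,000 each.
Tariq's share (€600,000) is divided into 2 shares of €300,000: Kira and Greta each take €300,000.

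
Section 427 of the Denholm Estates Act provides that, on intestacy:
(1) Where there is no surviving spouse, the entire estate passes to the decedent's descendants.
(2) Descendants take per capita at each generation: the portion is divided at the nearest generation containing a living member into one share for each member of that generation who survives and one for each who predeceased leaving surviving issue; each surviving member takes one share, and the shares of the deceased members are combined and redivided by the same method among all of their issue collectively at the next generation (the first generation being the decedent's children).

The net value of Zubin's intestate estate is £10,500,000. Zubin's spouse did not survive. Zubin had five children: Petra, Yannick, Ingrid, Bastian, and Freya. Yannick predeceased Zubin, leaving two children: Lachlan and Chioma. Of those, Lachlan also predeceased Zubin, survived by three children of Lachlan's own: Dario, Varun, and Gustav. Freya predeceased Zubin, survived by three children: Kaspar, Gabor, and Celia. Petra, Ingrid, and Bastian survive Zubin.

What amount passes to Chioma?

The entire £10,500,000 passes to the descendants.
That amount (£10,500,000) is divided at the children's generation into 5 shares of £2,100,000. Petra, Ingrid, and Bastian each take £2,100,000. The 2 shares of the deceased (Yannick and Freya) are combined into a pool of £4,200,000.
That pool (£4,200,000) is divided at the grandchildren's generation into 5 shares of £840,000. Chioma, Kaspar, Gabor, and Celia each take £840,000. The remaining share for the deceased Lachlan (£840,000) is carried to the next generation.
That pool (£840,000) is divided at the great-grandchildren's generation equally among Dario, Varun, and Gustav: £280,000 each.

Chioma receives £840,000.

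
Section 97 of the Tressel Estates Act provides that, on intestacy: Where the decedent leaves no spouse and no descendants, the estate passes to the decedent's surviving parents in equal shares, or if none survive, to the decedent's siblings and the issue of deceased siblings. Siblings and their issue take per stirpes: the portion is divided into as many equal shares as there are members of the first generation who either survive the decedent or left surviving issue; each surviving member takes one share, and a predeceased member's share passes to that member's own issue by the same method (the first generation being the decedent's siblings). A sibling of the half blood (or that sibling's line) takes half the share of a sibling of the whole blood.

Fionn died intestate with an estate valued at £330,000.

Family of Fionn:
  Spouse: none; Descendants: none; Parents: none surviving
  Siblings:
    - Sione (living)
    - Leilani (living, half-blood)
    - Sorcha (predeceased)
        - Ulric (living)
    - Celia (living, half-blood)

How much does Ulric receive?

The entire £330,000 passes to the siblings and their issue.
Counting each half-blood sibling's line as half a unit, there are 3 units in £330,000, so one unit is £110,000. Whole-blood lines (Sione and Sorcha) take £110,000 each; half-blood lines (Leilani and Celia) take £55,000 each.
Sorcha's share (£110,000) passes entirely to Ulric.

Ulric receives £110,000.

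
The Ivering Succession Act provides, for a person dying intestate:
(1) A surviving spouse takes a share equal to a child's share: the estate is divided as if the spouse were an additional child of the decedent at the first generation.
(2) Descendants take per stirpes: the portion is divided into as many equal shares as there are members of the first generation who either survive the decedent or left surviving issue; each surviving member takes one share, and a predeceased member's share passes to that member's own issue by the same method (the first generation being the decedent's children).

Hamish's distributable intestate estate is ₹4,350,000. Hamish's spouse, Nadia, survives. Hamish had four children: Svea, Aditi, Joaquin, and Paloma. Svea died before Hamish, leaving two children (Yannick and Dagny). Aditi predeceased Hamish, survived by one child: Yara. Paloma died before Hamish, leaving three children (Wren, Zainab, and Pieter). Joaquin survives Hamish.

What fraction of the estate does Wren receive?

The spouse counts as an additional share at the children's level, so there are 5 primary shares of ₹870,000. Nadia takes one such share (₹870,000).
The children's combined portion (₹3,480,000) is divided into 4 shares of ₹870,000: Joaquin takes ₹870,000; Svea's ₹870,000 share passes to Svea's issue; Aditi's ₹870,000 share passes to Aditi's issue; Paloma's ₹870,000 share passes to Paloma's issue.
Svea's share (₹870,000) is divided into 2 shares of ₹435,000: Yannick and Dagny each take ₹435,000.
Aditi's share (₹870,000) passes entirely to Yara.
Paloma's share (₹870,000) is divided into 3 shares of ₹290,000: Wren, Zainab, and Pieter each take ₹290,000.

Wren receives 1/15 of the estate.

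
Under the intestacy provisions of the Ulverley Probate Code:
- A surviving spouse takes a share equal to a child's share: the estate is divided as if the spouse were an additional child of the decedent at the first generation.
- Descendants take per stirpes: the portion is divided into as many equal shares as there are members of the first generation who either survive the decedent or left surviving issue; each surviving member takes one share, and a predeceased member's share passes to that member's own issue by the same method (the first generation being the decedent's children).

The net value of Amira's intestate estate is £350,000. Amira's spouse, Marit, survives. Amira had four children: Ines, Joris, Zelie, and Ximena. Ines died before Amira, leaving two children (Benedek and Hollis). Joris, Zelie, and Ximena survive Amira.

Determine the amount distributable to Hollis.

The spouse counts as an additional share at the children's level, so there are 5 primary shares of £70,000. Marit takes one such share (£70,000).
The children's combined portion (£280,000) is divided into 4 shares of £70,000: Joris, Zelie, and Ximena each take £70,000; Ines's £70,000 share passes to Ines's issue.
Ines's share (£70,000) is divided into 2 shares of £35,000: Benedek and Hollis each take £35,000.

Hollis receives £35,000.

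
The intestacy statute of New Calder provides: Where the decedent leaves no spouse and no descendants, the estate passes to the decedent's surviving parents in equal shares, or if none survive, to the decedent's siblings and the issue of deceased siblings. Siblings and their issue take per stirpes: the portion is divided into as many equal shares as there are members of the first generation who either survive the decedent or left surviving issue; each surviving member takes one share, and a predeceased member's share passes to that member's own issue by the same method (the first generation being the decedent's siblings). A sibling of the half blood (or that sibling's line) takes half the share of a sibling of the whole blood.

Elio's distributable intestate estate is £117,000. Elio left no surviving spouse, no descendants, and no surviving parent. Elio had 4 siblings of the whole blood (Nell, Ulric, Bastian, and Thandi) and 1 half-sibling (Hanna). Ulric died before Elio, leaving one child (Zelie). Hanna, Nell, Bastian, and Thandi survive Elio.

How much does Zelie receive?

Zelie receives £26,000.

The entire £117,000 passes to the siblings and their issue.
Counting each half-blood sibling's line as half a unit, there are 9/2 units in £117,000, so one unit is £26,000. Whole-blood lines (Nell, Ulric, Bastian, and Thandi) take £26,000 each; half-blood lines (Hanna) take £13,000 each.
Ulric's share (£26,000) passes entirely to Zelie.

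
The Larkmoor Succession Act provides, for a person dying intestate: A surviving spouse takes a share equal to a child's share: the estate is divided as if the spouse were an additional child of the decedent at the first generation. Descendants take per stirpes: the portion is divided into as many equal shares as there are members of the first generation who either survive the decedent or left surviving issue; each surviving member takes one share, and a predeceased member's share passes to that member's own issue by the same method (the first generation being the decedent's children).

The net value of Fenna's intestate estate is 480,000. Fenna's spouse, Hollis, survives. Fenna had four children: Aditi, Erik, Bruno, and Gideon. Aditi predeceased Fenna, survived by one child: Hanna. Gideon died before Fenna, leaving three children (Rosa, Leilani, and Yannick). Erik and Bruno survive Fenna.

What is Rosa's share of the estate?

The spouse counts as an additional share at the children's level, so there are 5 primary shares of 96,000. Hollis takes one such share (96,000).
The children's combined portion (384,000) is divided into 4 shares of 96,000: Erik and Bruno each take 96,000; Aditi's 96,000 share passes to Aditi's issue; Gideon's 96,000 share passes to Gideon's issue.
Aditi's share (96,000) passes entirely to Hanna.
Gideon's share (96,000) is divided into 3 shares of 32,000: Rosa, Leilani, and Yannick each take 32,000.

Rosa receives 32,000.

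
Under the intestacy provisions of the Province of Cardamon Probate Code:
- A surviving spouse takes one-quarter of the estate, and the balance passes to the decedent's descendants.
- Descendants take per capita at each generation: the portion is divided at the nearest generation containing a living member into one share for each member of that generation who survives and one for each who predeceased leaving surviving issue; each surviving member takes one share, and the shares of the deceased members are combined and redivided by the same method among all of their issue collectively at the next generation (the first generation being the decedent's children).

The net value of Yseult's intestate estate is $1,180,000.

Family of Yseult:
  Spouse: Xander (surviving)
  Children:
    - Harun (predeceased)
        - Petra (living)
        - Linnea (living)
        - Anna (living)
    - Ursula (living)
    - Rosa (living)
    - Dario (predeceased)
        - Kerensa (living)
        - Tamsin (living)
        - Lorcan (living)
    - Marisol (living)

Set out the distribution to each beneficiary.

Xander takes one-quarter of $1,180,000 = $295,000. The remaining $885,000 passes to the descendants.
The descendants' portion ($885,000) is divided at the children's generation into 5 shares of $177,000. Ursula, Rosa, and Marisol each take $177,000. The 2 shares of the deceased (Harun and Dario) are combined into a pool of $354,000.
That pool ($354,000) is divided at the grandchildren's generation equally among Petra, Linnea, Anna, Kerensa, Tamsin, and Lorcan: $59,000 each.

Xander: $295,000; Petra: $59,000; Linnea: $59,000; Anna: $59,000; Ursula: $177,000; Rosa: $177,000; Kerensa: $59,000; Tamsin: $59,000; Lorcan: $59,000; Marisol: $177,000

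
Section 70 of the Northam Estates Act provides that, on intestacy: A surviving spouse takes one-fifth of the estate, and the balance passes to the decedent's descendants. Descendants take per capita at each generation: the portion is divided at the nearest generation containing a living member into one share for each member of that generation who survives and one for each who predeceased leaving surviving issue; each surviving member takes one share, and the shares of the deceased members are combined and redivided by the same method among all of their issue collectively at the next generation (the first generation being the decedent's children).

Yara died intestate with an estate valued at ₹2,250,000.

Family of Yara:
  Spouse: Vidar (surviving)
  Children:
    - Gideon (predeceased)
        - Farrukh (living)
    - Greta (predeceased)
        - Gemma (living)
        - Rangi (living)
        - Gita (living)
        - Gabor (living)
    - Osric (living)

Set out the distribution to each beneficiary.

Vidar: ₹450,000; Farrukh: ₹240,000; Gemma: ₹240,000; Rangi: ₹240,000; Gita: ₹240,000; Gabor: ₹240,000; Osric: ₹600,000

Vidar takes one-fifth of ₹2,250,000 = ₹450,000. The remaining ₹1,800,000 passes to the descendants.
The descendants' portion (₹1,800,000) is divided at the children's generation into 3 shares of ₹600,000. Osric takes ₹600,000. The 2 shares of the deceased (Gideon and Greta) are combined into a pool of ₹1,200,000.
That pool (₹1,200,000) is divided at the grandchildren's generation equally among Farrukh, Gemma, Rangi, Gita, and Gabor: ₹240,000 each.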